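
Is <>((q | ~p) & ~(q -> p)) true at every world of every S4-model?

Invalid (countermodel exists)

Tableau for the negation ~<>((q | ~p) & ~(q -> p)):
1. ~<>((q | ~p) & ~(q -> p)), 0
2. ~((q | ~p) & ~(q -> p)), 0   [~<>-rule on 1 via 0R0]
3. q -> p, 0   [~&-rule on 2 (branches; this branch)]
4. p, 0   [->-rule on 3 (branches; this branch)]
Accessibility: 0R0
The negation has an open branch (countermodel exists).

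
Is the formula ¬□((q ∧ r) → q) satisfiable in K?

1. ¬□((q ∧ r) → q), 0
2. ¬((q ∧ r) → q), 1
3. q ∧ r, 1
4. ¬q, 1
5. q, 1
6. r, 1
Accessibility: 0R1
Branch closes: q and ¬q both at 1.
All branches of the tableau close; one closing branch shown above.

Unsatisfiable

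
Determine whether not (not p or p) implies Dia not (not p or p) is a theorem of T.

Valid in T

Tableau for the negation not (not (not p or p) implies Dia not (not p or p)):
1. not (not (not p or p) implies Dia not (not p or p)), 0
2. not (not p or p), 0
3. not Dia not (not p or p), 0
4. p, 0
5. not p, 0
Accessibility: 0R0
Branch closes: p and not p both at 0.
All branches of the negation close; one closing branch shown above.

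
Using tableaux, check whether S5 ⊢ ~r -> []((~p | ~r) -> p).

No, not valid

Tableau for the negation ~(~r -> []((~p | ~r) -> p)):
1. ~(~r -> []((~p | ~r) -> p)), 0
2. ~r, 0
3. ~[]((~p | ~r) -> p), 0
4. ~((~p | ~r) -> p), 1
5. ~p | ~r, 1
6. ~p, 1
7. ~r, 1
Accessibility: 0R0, 0R1, 1R0, 1R1
The negation has an open branch (countermodel exists).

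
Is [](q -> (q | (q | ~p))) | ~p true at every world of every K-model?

Valid

Tableau for the negation ~([](q -> (q | (q | ~p))) | ~p):
1. ~([](q -> (q | (q | ~p))) | ~p), u
2. ~[](q -> (q | (q | ~p))), u
3. p, u
4. ~(q -> (q | (q | ~p))), v
5. q, v
6. ~(q | (q | ~p)), v
7. ~q, v
8. ~(q | ~p), v
Accessibility: uRv
Branch closes: q and ~q both at v.
All branches of the negation close; one closing branch shown above.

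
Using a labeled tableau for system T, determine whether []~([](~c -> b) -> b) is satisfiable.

1. []~([](~c -> b) -> b), u
2. ~([](~c -> b) -> b), u
3. [](~c -> b), u
4. ~b, u
5. ~c -> b, u
6. c, u
Accessibility: uRu

Satisfiable (open branch found)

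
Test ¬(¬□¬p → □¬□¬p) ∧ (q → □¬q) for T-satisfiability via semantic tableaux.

1. ¬(¬□¬p → □¬□¬p) ∧ (q → □¬q), u
2. ¬(¬□¬p → □¬□¬p), u   [∧-rule on 1]
3. q → □¬q, u   [∧-rule on 1]
4. ¬□¬p, u   [¬→-rule on 2]
5. ¬□¬□¬p, u   [¬→-rule on 2]
6. □¬q, u   [→-rule on 3 (branches; this branch)]
7. ¬q, u   [□-rule on 6 via uRu]
8. p, v   [¬□-rule on 4: fresh world v, uRv]
9. ¬q, v   [□-rule on 6 via uRv]
10. □¬p, w   [¬□-rule on 5: fresh world w, uRw]
11. ¬q, w   [□-rule on 6 via uRw]
12. ¬p, w   [□-rule on 10 via wRw]
Accessibility: uRu, uRv, uRw, vRv, wRw

Yes, satisfiable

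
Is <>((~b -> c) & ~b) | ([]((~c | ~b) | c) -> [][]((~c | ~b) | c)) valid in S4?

Yes, valid

Tableau for the negation ~(<>((~b -> c) & ~b) | ([]((~c | ~b) | c) -> [][]((~c | ~b) | c))):
1. ~(<>((~b -> c) & ~b) | ([]((~c | ~b) | c) -> [][]((~c | ~b) | c))), 0
2. ~<>((~b -> c) & ~b), 0
3. ~([]((~c | ~b) | c) -> [][]((~c | ~b) | c)), 0
4. []((~c | ~b) | c), 0
5. ~[][]((~c | ~b) | c), 0
6. ~((~b -> c) & ~b), 0
7. (~c | ~b) | c, 0
8. ~(~b -> c), 0
9. ~b, 0
10. ~c, 0
11. ~c | ~b, 0
12. ~[]((~c | ~b) | c), 1
13. ~((~b -> c) & ~b), 1
14. (~c | ~b) | c, 1
15. ~(~b -> c), 1
16. ~b, 1
17. ~c, 1
18. ~c | ~b, 1
19. ~((~c | ~b) | c), 2
20. ~(~c | ~b), 2
21. ~c, 2
22. c, 2
23. b, 2
Accessibility: 0R0, 0R1, 0R2, 1R1, 1R2, 2R2
Branch closes: c and ~c both at 2.
All branches of the negation close; one closing branch shown above.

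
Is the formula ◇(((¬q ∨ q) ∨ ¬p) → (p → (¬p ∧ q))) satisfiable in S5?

1. ◇(((¬q ∨ q) ∨ ¬p) → (p → (¬p ∧ q))), 0
2. ((¬q ∨ q) ∨ ¬p) → (p → (¬p ∧ q)), 1
3. p → (¬p ∧ q), 1
4. ¬p ∧ q, 1
5. ¬p, 1
6. q, 1
Accessibility: 0R0, 0R1, 1R0, 1R1

Satisfiable (open branch found)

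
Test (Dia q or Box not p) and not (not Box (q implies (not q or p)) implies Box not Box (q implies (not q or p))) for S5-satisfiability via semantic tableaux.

Unsatisfiable

1. (Dia q or Box not p) and not (not Box (q implies (not q or p)) implies Box not Box (q implies (not q or p))), w0
2. Dia q or Box not p, w0   [and-rule on 1]
3. not (not Box (q implies (not q or p)) implies Box not Box (q implies (not q or p))), w0   [and-rule on 1]
4. not Box (q implies (not q or p)), w0   [neg-implies-rule on 3]
5. not Box not Box (q implies (not q or p)), w0   [neg-implies-rule on 3]
6. Box not p, w0   [or-rule on 2 (branches; this branch)]
7. not p, w0   [Box-rule on 6 via w0Rw0]
8. not (q implies (not q or p)), w1   [neg-Box-rule on 4: fresh world w1, w0Rw1]
9. q, w1   [neg-implies-rule on 8]
10. not (not q or p), w1   [neg-implies-rule on 8]
11. not p, w1   [neg-or-rule on 10]
12. Box (q implies (not q or p)), w2   [neg-Box-rule on 5: fresh world w2, w0Rw2]
13. not p, w2   [Box-rule on 6 via w0Rw2]
14. q implies (not q or p), w0   [Box-rule on 12 via w2Rw0]
15. q implies (not q or p), w1   [Box-rule on 12 via w2Rw1]
16. q implies (not q or p), w2   [Box-rule on 12 via w2Rw2]
17. not q or p, w0   [implies-rule on 14 (branches; this branch)]
18. not q or p, w1   [implies-rule on 15 (branches; this branch)]
19. not q or p, w2   [implies-rule on 16 (branches; this branch)]
20. not q, w0   [or-rule on 17 (branches; this branch)]
21. p, w1   [or-rule on 18 (branches; this branch)]
Accessibility: w0Rw0, w0Rw1, w0Rw2, w1Rw0, w1Rw1, w1Rw2, w2Rw0, w2Rw1, w2Rw2
Branch closes: p and not p both at w1.
All branches of the tableau close; one closing branch shown above.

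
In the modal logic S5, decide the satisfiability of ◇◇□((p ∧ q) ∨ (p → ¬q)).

1. ◇◇□((p ∧ q) ∨ (p → ¬q)), u
2. ◇□((p ∧ q) ∨ (p → ¬q)), v
3. □((p ∧ q) ∨ (p → ¬q)), w
4. (p ∧ q) ∨ (p → ¬q), u
5. (p ∧ q) ∨ (p → ¬q), v
6. (p ∧ q) ∨ (p → ¬q), w
7. p → ¬q, u
8. p → ¬q, v
9. p → ¬q, w
10. ¬q, u
11. ¬q, v
12. ¬q, w
Accessibility: uRu, uRv, uRw, vRu, vRv, vRw, wRu, wRv, wRw

Satisfiable (open branch found)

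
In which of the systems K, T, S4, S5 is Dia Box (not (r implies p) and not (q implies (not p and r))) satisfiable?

K

T-tableau for the formula:
1. Dia Box (not (r implies p) and not (q implies (not p and r))), u
2. Box (not (r implies p) and not (q implies (not p and r))), v
3. not (r implies p) and not (q implies (not p and r)), v
4. not (r implies p), v
5. not (q implies (not p and r)), v
6. r, v
7. not p, v
8. q, v
9. not (not p and r), v
10. not r, v
Accessibility: uRu, uRv, vRv
Branch closes: r and not r both at v.
Every branch closes (one shown): unsatisfiable in T, hence also in S4, S5 (every S4/S5-frame is a T-frame).
K-tableau for the formula:
1. Dia Box (not (r implies p) and not (q implies (not p and r))), u
2. Box (not (r implies p) and not (q implies (not p and r))), v
Accessibility: uRv
Complete open branch: satisfiable in K.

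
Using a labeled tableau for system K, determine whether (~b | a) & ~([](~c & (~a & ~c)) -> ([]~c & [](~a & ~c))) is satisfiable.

Unsatisfiable

1. (~b | a) & ~([](~c & (~a & ~c)) -> ([]~c & [](~a & ~c))), 0
2. ~b | a, 0   [&-rule on 1]
3. ~([](~c & (~a & ~c)) -> ([]~c & [](~a & ~c))), 0   [&-rule on 1]
4. [](~c & (~a & ~c)), 0   [~->-rule on 3]
5. ~([]~c & [](~a & ~c)), 0   [~->-rule on 3]
6. a, 0   [|-rule on 2 (branches; this branch)]
7. ~[](~a & ~c), 0   [~&-rule on 5 (branches; this branch)]
8. ~(~a & ~c), 1   [~[]-rule on 7: fresh world 1, 0R1]
9. ~c & (~a & ~c), 1   [[]-rule on 4 via 0R1]
10. ~c, 1   [&-rule on 9]
11. ~a & ~c, 1   [&-rule on 9]
12. ~a, 1   [&-rule on 11]
13. c, 1   [~&-rule on 8 (branches; this branch)]
Accessibility: 0R1
Branch closes: c and ~c both at 1.
Every branch closes; the branch above is one of them.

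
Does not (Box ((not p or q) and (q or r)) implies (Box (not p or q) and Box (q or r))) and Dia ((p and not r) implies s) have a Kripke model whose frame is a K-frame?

1. not (Box ((not p or q) and (q or r)) implies (Box (not p or q) and Box (q or r))) and Dia ((p and not r) implies s), 0
2. not (Box ((not p or q) and (q or r)) implies (Box (not p or q) and Box (q or r))), 0   [and-rule on 1]
3. Dia ((p and not r) implies s), 0   [and-rule on 1]
4. Box ((not p or q) and (q or r)), 0   [neg-implies-rule on 2]
5. not (Box (not p or q) and Box (q or r)), 0   [neg-implies-rule on 2]
6. not Box (q or r), 0   [neg-and-rule on 5 (branches; this branch)]
7. (p and not r) implies s, 1   [Dia-rule on 3: fresh world 1, 0R1]
8. (not p or q) and (q or r), 1   [Box-rule on 4 via 0R1]
9. not p or q, 1   [and-rule on 8]
10. q or r, 1   [and-rule on 8]
11. not (p and not r), 1   [implies-rule on 7 (branches; this branch)]
12. q, 1   [or-rule on 9 (branches; this branch)]
13. r, 1   [or-rule on 10 (branches; this branch)]
14. not (q or r), 2   [neg-Box-rule on 6: fresh world 2, 0R2]
15. not q, 2   [neg-or-rule on 14]
16. not r, 2   [neg-or-rule on 14]
17. (not p or q) and (q or r), 2   [Box-rule on 4 via 0R2]
18. not p or q, 2   [and-rule on 17]
19. q or r, 2   [and-rule on 17]
20. not p, 2   [or-rule on 18 (branches; this branch)]
21. r, 2   [or-rule on 19 (branches; this branch)]
Accessibility: 0R1, 0R2
Branch closes: r and not r both at 2.
Every branch closes; the branch above is one of them.

Unsatisfiable (every branch closes)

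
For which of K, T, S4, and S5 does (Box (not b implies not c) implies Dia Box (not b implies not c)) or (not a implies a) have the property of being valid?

T-tableau for the negation not ((Box (not b implies not c) implies Dia Box (not b implies not c)) or (not a implies a)):
1. not ((Box (not b implies not c) implies Dia Box (not b implies not c)) or (not a implies a)), u
2. not (Box (not b implies not c) implies Dia Box (not b implies not c)), u
3. not (not a implies a), u
4. Box (not b implies not c), u
5. not Dia Box (not b implies not c), u
6. not a, u
7. not b implies not c, u
8. not Box (not b implies not c), u
9. not c, u
10. not (not b implies not c), v
11. not b, v
12. c, v
13. not b implies not c, v
14. not Box (not b implies not c), v
15. not c, v
Accessibility: uRu, uRv, vRv
Branch closes: c and not c both at v.
Every branch closes (one shown): valid in T, hence also in S4, S5 (every theorem of T is a theorem of S4 and S5).
K-tableau for the negation not ((Box (not b implies not c) implies Dia Box (not b implies not c)) or (not a implies a)):
1. not ((Box (not b implies not c) implies Dia Box (not b implies not c)) or (not a implies a)), u
2. not (Box (not b implies not c) implies Dia Box (not b implies not c)), u
3. not (not a implies a), u
4. Box (not b implies not c), u
5. not Dia Box (not b implies not c), u
6. not a, u
Complete open branch: countermodel on a K-frame, so not valid in K.

T, S4, S5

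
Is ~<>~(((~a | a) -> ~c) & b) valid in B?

Tableau for the negation <>~(((~a | a) -> ~c) & b):
1. <>~(((~a | a) -> ~c) & b), u
2. ~(((~a | a) -> ~c) & b), v
3. ~b, v
Accessibility: uRu, uRv, vRu, vRv
The negation has an open branch (countermodel exists).

Not valid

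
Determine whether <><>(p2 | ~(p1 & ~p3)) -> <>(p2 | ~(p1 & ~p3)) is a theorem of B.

Not valid

Tableau for the negation ~(<><>(p2 | ~(p1 & ~p3)) -> <>(p2 | ~(p1 & ~p3))):
1. ~(<><>(p2 | ~(p1 & ~p3)) -> <>(p2 | ~(p1 & ~p3))), w0
2. <><>(p2 | ~(p1 & ~p3)), w0   [~->-rule on 1]
3. ~<>(p2 | ~(p1 & ~p3)), w0   [~->-rule on 1]
4. ~(p2 | ~(p1 & ~p3)), w0   [~<>-rule on 3 via w0Rw0]
5. ~p2, w0   [~|-rule on 4]
6. p1 & ~p3, w0   [~|-rule on 4]
7. p1, w0   [&-rule on 6]
8. ~p3, w0   [&-rule on 6]
9. <>(p2 | ~(p1 & ~p3)), w1   [<>-rule on 2: fresh world w1, w0Rw1]
10. ~(p2 | ~(p1 & ~p3)), w1   [~<>-rule on 3 via w0Rw1]
11. ~p2, w1   [~|-rule on 10]
12. p1 & ~p3, w1   [~|-rule on 10]
13. p1, w1   [&-rule on 12]
14. ~p3, w1   [&-rule on 12]
15. p2 | ~(p1 & ~p3), w2   [<>-rule on 9: fresh world w2, w1Rw2]
16. ~(p1 & ~p3), w2   [|-rule on 15 (branches; this branch)]
17. p3, w2   [~&-rule on 16 (branches; this branch)]
Accessibility: w0Rw0, w0Rw1, w1Rw0, w1Rw1, w1Rw2, w2Rw1, w2Rw2
The negation has an open branch (countermodel exists).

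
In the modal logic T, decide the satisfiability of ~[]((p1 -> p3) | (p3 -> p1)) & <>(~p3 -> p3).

Unsatisfiable

1. ~[]((p1 -> p3) | (p3 -> p1)) & <>(~p3 -> p3), 0
2. ~[]((p1 -> p3) | (p3 -> p1)), 0
3. <>(~p3 -> p3), 0
4. ~((p1 -> p3) | (p3 -> p1)), 1
5. ~(p1 -> p3), 1
6. ~(p3 -> p1), 1
7. p1, 1
8. ~p3, 1
9. p3, 1
10. ~p1, 1
Accessibility: 0R0, 0R1, 1R1
Branch closes: p3 and ~p3 both at 1.
All branches of the tableau close; one closing branch shown above.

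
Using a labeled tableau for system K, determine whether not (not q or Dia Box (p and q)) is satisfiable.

1. not (not q or Dia Box (p and q)), u
2. q, u   [neg-or-rule on 1]
3. not Dia Box (p and q), u   [neg-or-rule on 1]

Satisfiable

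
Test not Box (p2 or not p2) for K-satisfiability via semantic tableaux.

Unsatisfiable (every branch closes)

1. not Box (p2 or not p2), w0
2. not (p2 or not p2), w1
3. not p2, w1
4. p2, w1
Accessibility: w0Rw1
Branch closes: p2 and not p2 both at w1.
Every branch closes; the branch above is one of them.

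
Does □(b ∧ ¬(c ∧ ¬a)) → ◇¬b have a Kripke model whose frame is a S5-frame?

Yes, satisfiable

1. □(b ∧ ¬(c ∧ ¬a)) → ◇¬b, 0
2. ◇¬b, 0   [→-rule on 1 (branches; this branch)]
3. ¬b, 1   [◇-rule on 2: fresh world 1, 0R1]
Accessibility: 0R0, 0R1, 1R0, 1R1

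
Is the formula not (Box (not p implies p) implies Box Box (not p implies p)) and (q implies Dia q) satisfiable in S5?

1. not (Box (not p implies p) implies Box Box (not p implies p)) and (q implies Dia q), 0
2. not (Box (not p implies p) implies Box Box (not p implies p)), 0
3. q implies Dia q, 0
4. Box (not p implies p), 0
5. not Box Box (not p implies p), 0
6. not p implies p, 0
7. Dia q, 0
8. p, 0
9. not Box (not p implies p), 1
10. not p implies p, 1
11. p, 1
12. q, 2
13. not p implies p, 2
14. p, 2
15. not (not p implies p), 3
16. not p, 3
17. not p implies p, 3
18. p, 3
Accessibility: 0R0, 0R1, 0R2, 0R3, 1R0, 1R1, 1R2, 1R3, 2R0, 2R1, 2R2, 2R3, 3R0, 3R1, 3R2, 3R3
Branch closes: p and not p both at 3.
(One branch shown.) All branches close.

No, unsatisfiable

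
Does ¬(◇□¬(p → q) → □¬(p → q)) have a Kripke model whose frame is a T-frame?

Satisfiable (open branch found)

1. ¬(◇□¬(p → q) → □¬(p → q)), u
2. ◇□¬(p → q), u
3. ¬□¬(p → q), u
4. □¬(p → q), v
5. ¬(p → q), v
6. p, v
7. ¬q, v
8. p → q, w
9. q, w
Accessibility: uRu, uRv, uRw, vRv, wRw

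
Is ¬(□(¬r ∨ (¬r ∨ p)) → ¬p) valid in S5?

Not valid

Tableau for the negation □(¬r ∨ (¬r ∨ p)) → ¬p:
1. □(¬r ∨ (¬r ∨ p)) → ¬p, w0
2. ¬p, w0
Accessibility: w0Rw0
The negation has an open branch (countermodel exists).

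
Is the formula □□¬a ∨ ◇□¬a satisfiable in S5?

1. □□¬a ∨ ◇□¬a, 0
2. ◇□¬a, 0   [∨-rule on 1 (branches; this branch)]
3. □¬a, 1   [◇-rule on 2: fresh world 1, 0R1]
4. ¬a, 0   [□-rule on 3 via 1R0]
5. ¬a, 1   [□-rule on 3 via 1R1]
Accessibility: 0R0, 0R1, 1R0, 1R1

Satisfiable (open branch found)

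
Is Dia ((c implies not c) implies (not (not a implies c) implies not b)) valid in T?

Tableau for the negation not Dia ((c implies not c) implies (not (not a implies c) implies not b)):
1. not Dia ((c implies not c) implies (not (not a implies c) implies not b)), w0
2. not ((c implies not c) implies (not (not a implies c) implies not b)), w0
3. c implies not c, w0
4. not (not (not a implies c) implies not b), w0
5. not (not a implies c), w0
6. b, w0
7. not a, w0
8. not c, w0
Accessibility: w0Rw0
The negation has an open branch (countermodel exists).

Not valid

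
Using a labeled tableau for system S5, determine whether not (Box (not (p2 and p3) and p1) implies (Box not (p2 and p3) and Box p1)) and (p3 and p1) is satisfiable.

1. not (Box (not (p2 and p3) and p1) implies (Box not (p2 and p3) and Box p1)) and (p3 and p1), w0
2. not (Box (not (p2 and p3) and p1) implies (Box not (p2 and p3) and Box p1)), w0
3. p3 and p1, w0
4. Box (not (p2 and p3) and p1), w0
5. not (Box not (p2 and p3) and Box p1), w0
6. p3, w0
7. p1, w0
8. not (p2 and p3) and p1, w0
9. not (p2 and p3), w0
10. not Box not (p2 and p3), w0
11. not p2, w0
12. p2 and p3, w1
13. p2, w1
14. p3, w1
15. not (p2 and p3) and p1, w1
16. not (p2 and p3), w1
17. p1, w1
18. not p3, w1
Accessibility: w0Rw0, w0Rw1, w1Rw0, w1Rw1
Branch closes: p3 and not p3 both at w1.
(One branch shown.) All branches close.

Unsatisfiable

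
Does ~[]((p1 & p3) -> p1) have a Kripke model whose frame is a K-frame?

No, unsatisfiable

1. ~[]((p1 & p3) -> p1), w0
2. ~((p1 & p3) -> p1), w1
3. p1 & p3, w1
4. ~p1, w1
5. p1, w1
6. p3, w1
Accessibility: w0Rw1
Branch closes: p1 and ~p1 both at w1.
Every branch closes; the branch above is one of them.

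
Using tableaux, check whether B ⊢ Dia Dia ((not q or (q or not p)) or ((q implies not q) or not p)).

Valid in B

Tableau for the negation not Dia Dia ((not q or (q or not p)) or ((q implies not q) or not p)):
1. not Dia Dia ((not q or (q or not p)) or ((q implies not q) or not p)), 0
2. not Dia ((not q or (q or not p)) or ((q implies not q) or not p)), 0   [neg-Dia-rule on 1 via 0R0]
3. not ((not q or (q or not p)) or ((q implies not q) or not p)), 0   [neg-Dia-rule on 2 via 0R0]
4. not (not q or (q or not p)), 0   [neg-or-rule on 3]
5. not ((q implies not q) or not p), 0   [neg-or-rule on 3]
6. q, 0   [neg-or-rule on 4]
7. not (q or not p), 0   [neg-or-rule on 4]
8. not (q implies not q), 0   [neg-or-rule on 5]
9. p, 0   [neg-or-rule on 5]
10. not q, 0   [neg-or-rule on 7]
Accessibility: 0R0
Branch closes: q and not q both at 0.
All branches of the negation close; one closing branch shown above.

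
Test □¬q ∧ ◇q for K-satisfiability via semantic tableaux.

Unsatisfiable

1. □¬q ∧ ◇q, w0
2. □¬q, w0   [∧-rule on 1]
3. ◇q, w0   [∧-rule on 1]
4. q, w1   [◇-rule on 3: fresh world w1, w0Rw1]
5. ¬q, w1   [□-rule on 2 via w0Rw1]
Accessibility: w0Rw1
Branch closes: q and ¬q both at w1.
All branches of the tableau close; one closing branch shown above.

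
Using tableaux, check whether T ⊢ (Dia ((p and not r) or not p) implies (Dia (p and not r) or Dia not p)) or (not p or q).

Tableau for the negation not ((Dia ((p and not r) or not p) implies (Dia (p and not r) or Dia not p)) or (not p or q)):
1. not ((Dia ((p and not r) or not p) implies (Dia (p and not r) or Dia not p)) or (not p or q)), u
2. not (Dia ((p and not r) or not p) implies (Dia (p and not r) or Dia not p)), u
3. not (not p or q), u
4. Dia ((p and not r) or not p), u
5. not (Dia (p and not r) or Dia not p), u
6. p, u
7. not q, u
8. not Dia (p and not r), u
9. not Dia not p, u
10. not (p and not r), u
11. r, u
12. (p and not r) or not p, v
13. not (p and not r), v
14. p, v
15. p and not r, v
16. not r, v
17. r, v
Accessibility: uRu, uRv, vRv
Branch closes: r and not r both at v.
All branches of the negation close; one closing branch shown above.

Valid in T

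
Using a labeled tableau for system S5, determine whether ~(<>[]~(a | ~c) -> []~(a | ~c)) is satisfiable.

No, unsatisfiable

1. ~(<>[]~(a | ~c) -> []~(a | ~c)), w0
2. <>[]~(a | ~c), w0   [~->-rule on 1]
3. ~[]~(a | ~c), w0   [~->-rule on 1]
4. []~(a | ~c), w1   [<>-rule on 2: fresh world w1, w0Rw1]
5. ~(a | ~c), w0   [[]-rule on 4 via w1Rw0]
6. ~a, w0   [~|-rule on 5]
7. c, w0   [~|-rule on 5]
8. ~(a | ~c), w1   [[]-rule on 4 via w1Rw1]
9. ~a, w1   [~|-rule on 8]
10. c, w1   [~|-rule on 8]
11. a | ~c, w2   [~[]-rule on 3: fresh world w2, w0Rw2]
12. ~(a | ~c), w2   [[]-rule on 4 via w1Rw2]
13. ~a, w2   [~|-rule on 12]
14. c, w2   [~|-rule on 12]
15. ~c, w2   [|-rule on 11 (branches; this branch)]
Accessibility: w0Rw0, w0Rw1, w0Rw2, w1Rw0, w1Rw1, w1Rw2, w2Rw0, w2Rw1, w2Rw2
Branch closes: c and ~c both at w2.
All branches of the tableau close; one closing branch shown above.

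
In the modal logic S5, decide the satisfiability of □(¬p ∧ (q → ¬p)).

Satisfiable (open branch found)

1. □(¬p ∧ (q → ¬p)), w0
2. ¬p ∧ (q → ¬p), w0
3. ¬p, w0
4. q → ¬p, w0
Accessibility: w0Rw0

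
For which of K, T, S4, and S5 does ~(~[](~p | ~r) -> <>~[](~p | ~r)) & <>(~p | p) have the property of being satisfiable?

T-tableau for the formula:
1. ~(~[](~p | ~r) -> <>~[](~p | ~r)) & <>(~p | p), u
2. ~(~[](~p | ~r) -> <>~[](~p | ~r)), u
3. <>(~p | p), u
4. ~[](~p | ~r), u
5. ~<>~[](~p | ~r), u
6. [](~p | ~r), u
7. ~p | ~r, u
8. ~r, u
9. ~p | p, v
10. [](~p | ~r), v
11. ~p | ~r, v
12. p, v
13. ~r, v
14. ~(~p | ~r), w
15. p, w
16. r, w
17. [](~p | ~r), w
18. ~p | ~r, w
19. ~r, w
Accessibility: uRu, uRv, uRw, vRv, wRw
Branch closes: r and ~r both at w.
Every branch closes (one shown): unsatisfiable in T, hence also in S4, S5 (every S4/S5-frame is a T-frame).
K-tableau for the formula:
1. ~(~[](~p | ~r) -> <>~[](~p | ~r)) & <>(~p | p), u
2. ~(~[](~p | ~r) -> <>~[](~p | ~r)), u
3. <>(~p | p), u
4. ~[](~p | ~r), u
5. ~<>~[](~p | ~r), u
6. ~p | p, v
7. [](~p | ~r), v
8. p, v
9. ~(~p | ~r), w
10. p, w
11. r, w
12. [](~p | ~r), w
Accessibility: uRv, uRw
Complete open branch: satisfiable in K.

K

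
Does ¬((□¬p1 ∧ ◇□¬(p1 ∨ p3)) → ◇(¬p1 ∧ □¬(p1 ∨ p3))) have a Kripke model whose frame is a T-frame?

1. ¬((□¬p1 ∧ ◇□¬(p1 ∨ p3)) → ◇(¬p1 ∧ □¬(p1 ∨ p3))), w0
2. □¬p1 ∧ ◇□¬(p1 ∨ p3), w0
3. ¬◇(¬p1 ∧ □¬(p1 ∨ p3)), w0
4. □¬p1, w0
5. ◇□¬(p1 ∨ p3), w0
6. ¬(¬p1 ∧ □¬(p1 ∨ p3)), w0
7. ¬p1, w0
8. ¬□¬(p1 ∨ p3), w0
9. □¬(p1 ∨ p3), w1
10. ¬(¬p1 ∧ □¬(p1 ∨ p3)), w1
11. ¬p1, w1
12. ¬(p1 ∨ p3), w1
13. ¬p3, w1
14. ¬□¬(p1 ∨ p3), w1
15. p1 ∨ p3, w2
16. ¬(¬p1 ∧ □¬(p1 ∨ p3)), w2
17. ¬p1, w2
18. p3, w2
19. ¬□¬(p1 ∨ p3), w2
20. p1 ∨ p3, w3
21. ¬(p1 ∨ p3), w3
22. ¬p1, w3
23. ¬p3, w3
24. p3, w3
Accessibility: w0Rw0, w0Rw1, w0Rw2, w1Rw1, w1Rw3, w2Rw2, w3Rw3
Branch closes: p3 and ¬p3 both at w3.
(One branch shown.) All branches close.

No, unsatisfiable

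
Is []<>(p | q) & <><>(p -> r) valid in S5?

Not valid

Tableau for the negation ~([]<>(p | q) & <><>(p -> r)):
1. ~([]<>(p | q) & <><>(p -> r)), w0
2. ~<><>(p -> r), w0
3. ~<>(p -> r), w0
4. ~(p -> r), w0
5. p, w0
6. ~r, w0
Accessibility: w0Rw0
The negation has an open branch (countermodel exists).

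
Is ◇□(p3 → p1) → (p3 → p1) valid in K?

Tableau for the negation ¬(◇□(p3 → p1) → (p3 → p1)):
1. ¬(◇□(p3 → p1) → (p3 → p1)), w0
2. ◇□(p3 → p1), w0
3. ¬(p3 → p1), w0
4. p3, w0
5. ¬p1, w0
6. □(p3 → p1), w1
Accessibility: w0Rw1
The negation has an open branch (countermodel exists).

Invalid (countermodel exists)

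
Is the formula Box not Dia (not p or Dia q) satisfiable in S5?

1. Box not Dia (not p or Dia q), w0
2. not Dia (not p or Dia q), w0
3. not (not p or Dia q), w0
4. p, w0
5. not Dia q, w0
6. not q, w0
Accessibility: w0Rw0

Satisfiable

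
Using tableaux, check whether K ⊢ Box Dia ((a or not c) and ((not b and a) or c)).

Invalid (countermodel exists)

Tableau for the negation not Box Dia ((a or not c) and ((not b and a) or c)):
1. not Box Dia ((a or not c) and ((not b and a) or c)), 0
2. not Dia ((a or not c) and ((not b and a) or c)), 1   [neg-Box-rule on 1: fresh world 1, 0R1]
Accessibility: 0R1
The negation has an open branch (countermodel exists).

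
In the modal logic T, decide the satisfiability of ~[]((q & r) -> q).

1. ~[]((q & r) -> q), u
2. ~((q & r) -> q), v
3. q & r, v
4. ~q, v
5. q, v
6. r, v
Accessibility: uRu, uRv, vRv
Branch closes: q and ~q both at v.
Every branch closes; the branch above is one of them.

Unsatisfiable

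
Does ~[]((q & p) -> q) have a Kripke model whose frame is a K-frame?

1. ~[]((q & p) -> q), w0
2. ~((q & p) -> q), w1
3. q & p, w1
4. ~q, w1
5. q, w1
6. p, w1
Accessibility: w0Rw1
Branch closes: q and ~q both at w1.
(One branch shown.) All branches close.

Unsatisfiable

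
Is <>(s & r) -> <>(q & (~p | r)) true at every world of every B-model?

Invalid (countermodel exists)

Tableau for the negation ~(<>(s & r) -> <>(q & (~p | r))):
1. ~(<>(s & r) -> <>(q & (~p | r))), u
2. <>(s & r), u   [~->-rule on 1]
3. ~<>(q & (~p | r)), u   [~->-rule on 1]
4. ~(q & (~p | r)), u   [~<>-rule on 3 via uRu]
5. ~(~p | r), u   [~&-rule on 4 (branches; this branch)]
6. p, u   [~|-rule on 5]
7. ~r, u   [~|-rule on 5]
8. s & r, v   [<>-rule on 2: fresh world v, uRv]
9. s, v   [&-rule on 8]
10. r, v   [&-rule on 8]
11. ~(q & (~p | r)), v   [~<>-rule on 3 via uRv]
12. ~q, v   [~&-rule on 11 (branches; this branch)]
Accessibility: uRu, uRv, vRu, vRv
The negation has an open branch (countermodel exists).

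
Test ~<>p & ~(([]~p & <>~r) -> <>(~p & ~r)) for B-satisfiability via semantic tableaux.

1. ~<>p & ~(([]~p & <>~r) -> <>(~p & ~r)), 0
2. ~<>p, 0
3. ~(([]~p & <>~r) -> <>(~p & ~r)), 0
4. []~p & <>~r, 0
5. ~<>(~p & ~r), 0
6. []~p, 0
7. <>~r, 0
8. ~p, 0
9. ~(~p & ~r), 0
10. r, 0
11. ~r, 1
12. ~p, 1
13. ~(~p & ~r), 1
14. r, 1
Accessibility: 0R0, 0R1, 1R0, 1R1
Branch closes: r and ~r both at 1.
Every branch closes; the branch above is one of them.

No, unsatisfiable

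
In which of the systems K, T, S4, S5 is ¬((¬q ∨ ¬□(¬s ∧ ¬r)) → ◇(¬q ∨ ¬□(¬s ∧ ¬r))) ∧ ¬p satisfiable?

T-tableau for the formula:
1. ¬((¬q ∨ ¬□(¬s ∧ ¬r)) → ◇(¬q ∨ ¬□(¬s ∧ ¬r))) ∧ ¬p, u
2. ¬((¬q ∨ ¬□(¬s ∧ ¬r)) → ◇(¬q ∨ ¬□(¬s ∧ ¬r))), u
3. ¬p, u
4. ¬q ∨ ¬□(¬s ∧ ¬r), u
5. ¬◇(¬q ∨ ¬□(¬s ∧ ¬r)), u
6. ¬(¬q ∨ ¬□(¬s ∧ ¬r)), u
7. q, u
8. □(¬s ∧ ¬r), u
9. ¬s ∧ ¬r, u
10. ¬s, u
11. ¬r, u
12. ¬□(¬s ∧ ¬r), u
13. ¬(¬s ∧ ¬r), v
14. ¬(¬q ∨ ¬□(¬s ∧ ¬r)), v
15. q, v
16. □(¬s ∧ ¬r), v
17. ¬s ∧ ¬r, v
18. ¬s, v
19. ¬r, v
20. r, v
Accessibility: uRu, uRv, vRv
Branch closes: r and ¬r both at v.
Every branch closes (one shown): unsatisfiable in T, hence also in S4, S5 (every S4/S5-frame is a T-frame).
K-tableau for the formula:
1. ¬((¬q ∨ ¬□(¬s ∧ ¬r)) → ◇(¬q ∨ ¬□(¬s ∧ ¬r))) ∧ ¬p, u
2. ¬((¬q ∨ ¬□(¬s ∧ ¬r)) → ◇(¬q ∨ ¬□(¬s ∧ ¬r))), u
3. ¬p, u
4. ¬q ∨ ¬□(¬s ∧ ¬r), u
5. ¬◇(¬q ∨ ¬□(¬s ∧ ¬r)), u
6. ¬□(¬s ∧ ¬r), u
7. ¬(¬s ∧ ¬r), v
8. ¬(¬q ∨ ¬□(¬s ∧ ¬r)), v
9. q, v
10. □(¬s ∧ ¬r), v
11. r, v
Accessibility: uRv
Complete open branch: satisfiable in K.

K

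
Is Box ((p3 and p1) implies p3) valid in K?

Tableau for the negation not Box ((p3 and p1) implies p3):
1. not Box ((p3 and p1) implies p3), 0
2. not ((p3 and p1) implies p3), 1
3. p3 and p1, 1
4. not p3, 1
5. p3, 1
6. p1, 1
Accessibility: 0R1
Branch closes: p3 and not p3 both at 1.
Every branch of the negation's tableau closes; the branch above is one of them.

Valid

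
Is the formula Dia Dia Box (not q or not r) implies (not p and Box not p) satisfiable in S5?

1. Dia Dia Box (not q or not r) implies (not p and Box not p), w0
2. not p and Box not p, w0   [implies-rule on 1 (branches; this branch)]
3. not p, w0   [and-rule on 2]
4. Box not p, w0   [and-rule on 2]
Accessibility: w0Rw0

Yes, satisfiable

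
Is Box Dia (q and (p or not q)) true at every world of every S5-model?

Tableau for the negation not Box Dia (q and (p or not q)):
1. not Box Dia (q and (p or not q)), w0
2. not Dia (q and (p or not q)), w1
3. not (q and (p or not q)), w0
4. not (q and (p or not q)), w1
5. not (p or not q), w0
6. not p, w0
7. q, w0
8. not (p or not q), w1
9. not p, w1
10. q, w1
Accessibility: w0Rw0, w0Rw1, w1Rw0, w1Rw1
The negation has an open branch (countermodel exists).

Invalid (countermodel exists)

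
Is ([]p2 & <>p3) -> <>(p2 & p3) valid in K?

Tableau for the negation ~(([]p2 & <>p3) -> <>(p2 & p3)):
1. ~(([]p2 & <>p3) -> <>(p2 & p3)), 0
2. []p2 & <>p3, 0
3. ~<>(p2 & p3), 0
4. []p2, 0
5. <>p3, 0
6. p3, 1
7. ~(p2 & p3), 1
8. p2, 1
9. ~p3, 1
Accessibility: 0R1
Branch closes: p3 and ~p3 both at 1.
Every branch of the negation's tableau closes; the branch above is one of them.

Valid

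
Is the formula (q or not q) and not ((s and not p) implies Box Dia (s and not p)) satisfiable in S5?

Unsatisfiable (every branch closes)

1. (q or not q) and not ((s and not p) implies Box Dia (s and not p)), w0
2. q or not q, w0
3. not ((s and not p) implies Box Dia (s and not p)), w0
4. s and not p, w0
5. not Box Dia (s and not p), w0
6. s, w0
7. not p, w0
8. not q, w0
9. not Dia (s and not p), w1
10. not (s and not p), w0
11. not (s and not p), w1
12. p, w0
Accessibility: w0Rw0, w0Rw1, w1Rw0, w1Rw1
Branch closes: p and not p both at w0.
Every branch closes; the branch above is one of them.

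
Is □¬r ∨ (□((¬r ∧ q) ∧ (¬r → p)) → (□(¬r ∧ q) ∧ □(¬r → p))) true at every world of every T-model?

Tableau for the negation ¬(□¬r ∨ (□((¬r ∧ q) ∧ (¬r → p)) → (□(¬r ∧ q) ∧ □(¬r → p)))):
1. ¬(□¬r ∨ (□((¬r ∧ q) ∧ (¬r → p)) → (□(¬r ∧ q) ∧ □(¬r → p)))), u
2. ¬□¬r, u
3. ¬(□((¬r ∧ q) ∧ (¬r → p)) → (□(¬r ∧ q) ∧ □(¬r → p))), u
4. □((¬r ∧ q) ∧ (¬r → p)), u
5. ¬(□(¬r ∧ q) ∧ □(¬r → p)), u
6. (¬r ∧ q) ∧ (¬r → p), u
7. ¬r ∧ q, u
8. ¬r → p, u
9. ¬r, u
10. q, u
11. ¬□(¬r → p), u
12. p, u
13. r, v
14. (¬r ∧ q) ∧ (¬r → p), v
15. ¬r ∧ q, v
16. ¬r → p, v
17. ¬r, v
18. q, v
Accessibility: uRu, uRv, vRv
Branch closes: r and ¬r both at v.
Every branch of the negation's tableau closes; the branch above is one of them.

Valid in T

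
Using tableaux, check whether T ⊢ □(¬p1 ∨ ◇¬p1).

Tableau for the negation ¬□(¬p1 ∨ ◇¬p1):
1. ¬□(¬p1 ∨ ◇¬p1), 0
2. ¬(¬p1 ∨ ◇¬p1), 1   [¬□-rule on 1: fresh world 1, 0R1]
3. p1, 1   [¬∨-rule on 2]
4. ¬◇¬p1, 1   [¬∨-rule on 2]
Accessibility: 0R0, 0R1, 1R1
The negation has an open branch (countermodel exists).

Invalid (countermodel exists)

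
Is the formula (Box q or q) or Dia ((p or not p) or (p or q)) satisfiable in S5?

1. (Box q or q) or Dia ((p or not p) or (p or q)), u
2. Dia ((p or not p) or (p or q)), u
3. (p or not p) or (p or q), v
4. p or q, v
5. q, v
Accessibility: uRu, uRv, vRu, vRv

Satisfiable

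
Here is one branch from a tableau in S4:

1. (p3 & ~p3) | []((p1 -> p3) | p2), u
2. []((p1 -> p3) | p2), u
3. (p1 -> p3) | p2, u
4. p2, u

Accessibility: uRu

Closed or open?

No atom appears with both signs at the same world.

No, open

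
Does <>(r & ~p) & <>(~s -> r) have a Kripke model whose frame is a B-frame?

1. <>(r & ~p) & <>(~s -> r), 0
2. <>(r & ~p), 0
3. <>(~s -> r), 0
4. r & ~p, 1
5. r, 1
6. ~p, 1
7. ~s -> r, 2
8. r, 2
Accessibility: 0R0, 0R1, 0R2, 1R0, 1R1, 2R0, 2R2

Yes, satisfiable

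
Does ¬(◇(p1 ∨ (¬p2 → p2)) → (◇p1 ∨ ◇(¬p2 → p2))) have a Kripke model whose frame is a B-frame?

No, unsatisfiable

1. ¬(◇(p1 ∨ (¬p2 → p2)) → (◇p1 ∨ ◇(¬p2 → p2))), 0
2. ◇(p1 ∨ (¬p2 → p2)), 0
3. ¬(◇p1 ∨ ◇(¬p2 → p2)), 0
4. ¬◇p1, 0
5. ¬◇(¬p2 → p2), 0
6. ¬p1, 0
7. ¬(¬p2 → p2), 0
8. ¬p2, 0
9. p1 ∨ (¬p2 → p2), 1
10. ¬p1, 1
11. ¬(¬p2 → p2), 1
12. ¬p2, 1
13. ¬p2 → p2, 1
14. p2, 1
Accessibility: 0R0, 0R1, 1R0, 1R1
Branch closes: p2 and ¬p2 both at 1.
Every branch closes; the branch above is one of them.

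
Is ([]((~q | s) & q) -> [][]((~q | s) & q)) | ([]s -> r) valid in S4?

Valid in S4

Tableau for the negation ~(([]((~q | s) & q) -> [][]((~q | s) & q)) | ([]s -> r)):
1. ~(([]((~q | s) & q) -> [][]((~q | s) & q)) | ([]s -> r)), 0
2. ~([]((~q | s) & q) -> [][]((~q | s) & q)), 0
3. ~([]s -> r), 0
4. []((~q | s) & q), 0
5. ~[][]((~q | s) & q), 0
6. []s, 0
7. ~r, 0
8. (~q | s) & q, 0
9. ~q | s, 0
10. q, 0
11. s, 0
12. ~[]((~q | s) & q), 1
13. (~q | s) & q, 1
14. ~q | s, 1
15. q, 1
16. s, 1
17. ~((~q | s) & q), 2
18. (~q | s) & q, 2
19. ~q | s, 2
20. q, 2
21. s, 2
22. ~(~q | s), 2
23. ~s, 2
Accessibility: 0R0, 0R1, 0R2, 1R1, 1R2, 2R2
Branch closes: s and ~s both at 2.
Every branch of the negation's tableau closes; the branch above is one of them.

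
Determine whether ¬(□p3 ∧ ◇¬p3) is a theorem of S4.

Valid

Tableau for the negation □p3 ∧ ◇¬p3:
1. □p3 ∧ ◇¬p3, 0
2. □p3, 0
3. ◇¬p3, 0
4. p3, 0
5. ¬p3, 1
6. p3, 1
Accessibility: 0R0, 0R1, 1R1
Branch closes: p3 and ¬p3 both at 1.
Every branch of the negation's tableau closes; the branch above is one of them.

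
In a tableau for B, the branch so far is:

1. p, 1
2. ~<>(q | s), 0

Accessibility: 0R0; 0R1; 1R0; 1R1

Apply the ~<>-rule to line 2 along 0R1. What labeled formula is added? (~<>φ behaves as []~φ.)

~(q | s), 1

~<>φ behaves as []~φ: propagate the negated body to each accessible world.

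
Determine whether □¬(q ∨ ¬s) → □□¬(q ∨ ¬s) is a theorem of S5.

Tableau for the negation ¬(□¬(q ∨ ¬s) → □□¬(q ∨ ¬s)):
1. ¬(□¬(q ∨ ¬s) → □□¬(q ∨ ¬s)), 0
2. □¬(q ∨ ¬s), 0   [¬→-rule on 1]
3. ¬□□¬(q ∨ ¬s), 0   [¬→-rule on 1]
4. ¬(q ∨ ¬s), 0   [□-rule on 2 via 0R0]
5. ¬q, 0   [¬∨-rule on 4]
6. s, 0   [¬∨-rule on 4]
7. ¬□¬(q ∨ ¬s), 1   [¬□-rule on 3: fresh world 1, 0R1]
8. ¬(q ∨ ¬s), 1   [□-rule on 2 via 0R1]
9. ¬q, 1   [¬∨-rule on 8]
10. s, 1   [¬∨-rule on 8]
11. q ∨ ¬s, 2   [¬□-rule on 7: fresh world 2, 1R2]
12. ¬(q ∨ ¬s), 2   [□-rule on 2 via 0R2]
13. ¬q, 2   [¬∨-rule on 12]
14. s, 2   [¬∨-rule on 12]
15. ¬s, 2   [∨-rule on 11 (branches; this branch)]
Accessibility: 0R0, 0R1, 0R2, 1R0, 1R1, 1R2, 2R0, 2R1, 2R2
Branch closes: s and ¬s both at 2.
All branches of the negation close; one closing branch shown above.

Valid in S5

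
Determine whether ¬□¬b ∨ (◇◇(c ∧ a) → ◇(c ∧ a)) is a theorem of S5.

Valid in S5

Tableau for the negation ¬(¬□¬b ∨ (◇◇(c ∧ a) → ◇(c ∧ a))):
1. ¬(¬□¬b ∨ (◇◇(c ∧ a) → ◇(c ∧ a))), u
2. □¬b, u   [¬∨-rule on 1]
3. ¬(◇◇(c ∧ a) → ◇(c ∧ a)), u   [¬∨-rule on 1]
4. ◇◇(c ∧ a), u   [¬→-rule on 3]
5. ¬◇(c ∧ a), u   [¬→-rule on 3]
6. ¬b, u   [□-rule on 2 via uRu]
7. ¬(c ∧ a), u   [¬◇-rule on 5 via uRu]
8. ¬a, u   [¬∧-rule on 7 (branches; this branch)]
9. ◇(c ∧ a), v   [◇-rule on 4: fresh world v, uRv]
10. ¬b, v   [□-rule on 2 via uRv]
11. ¬(c ∧ a), v   [¬◇-rule on 5 via uRv]
12. ¬a, v   [¬∧-rule on 11 (branches; this branch)]
13. c ∧ a, w   [◇-rule on 9: fresh world w, vRw]
14. c, w   [∧-rule on 13]
15. a, w   [∧-rule on 13]
16. ¬b, w   [□-rule on 2 via uRw]
17. ¬(c ∧ a), w   [¬◇-rule on 5 via uRw]
18. ¬a, w   [¬∧-rule on 17 (branches; this branch)]
Accessibility: uRu, uRv, uRw, vRu, vRv, vRw, wRu, wRv, wRw
Branch closes: a and ¬a both at w.
Every branch of the negation's tableau closes; the branch above is one of them.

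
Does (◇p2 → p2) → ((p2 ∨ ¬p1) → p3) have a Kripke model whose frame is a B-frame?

1. (◇p2 → p2) → ((p2 ∨ ¬p1) → p3), w0
2. (p2 ∨ ¬p1) → p3, w0
3. p3, w0
Accessibility: w0Rw0

Yes, satisfiable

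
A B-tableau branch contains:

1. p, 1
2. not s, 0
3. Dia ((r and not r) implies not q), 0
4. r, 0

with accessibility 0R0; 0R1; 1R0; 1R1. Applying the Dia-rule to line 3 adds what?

a fresh world 2 with 0R2, and (r and not r) implies not q at 2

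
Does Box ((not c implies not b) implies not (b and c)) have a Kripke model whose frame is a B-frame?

1. Box ((not c implies not b) implies not (b and c)), u
2. (not c implies not b) implies not (b and c), u   [Box-rule on 1 via uRu]
3. not (b and c), u   [implies-rule on 2 (branches; this branch)]
4. not c, u   [neg-and-rule on 3 (branches; this branch)]
Accessibility: uRu

Yes, satisfiable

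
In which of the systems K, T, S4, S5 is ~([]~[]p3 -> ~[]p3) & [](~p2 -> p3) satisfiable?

K-tableau for the formula:
1. ~([]~[]p3 -> ~[]p3) & [](~p2 -> p3), 0
2. ~([]~[]p3 -> ~[]p3), 0   [&-rule on 1]
3. [](~p2 -> p3), 0   [&-rule on 1]
4. []~[]p3, 0   [~->-rule on 2]
5. []p3, 0   [~->-rule on 2]
Complete open branch: satisfiable in K.
T-tableau for the formula:
1. ~([]~[]p3 -> ~[]p3) & [](~p2 -> p3), 0
2. ~([]~[]p3 -> ~[]p3), 0   [&-rule on 1]
3. [](~p2 -> p3), 0   [&-rule on 1]
4. []~[]p3, 0   [~->-rule on 2]
5. []p3, 0   [~->-rule on 2]
6. ~p2 -> p3, 0   [[]-rule on 3 via 0R0]
7. ~[]p3, 0   [[]-rule on 4 via 0R0]
8. p3, 0   [[]-rule on 5 via 0R0]
9. ~p3, 1   [~[]-rule on 7: fresh world 1, 0R1]
10. ~p2 -> p3, 1   [[]-rule on 3 via 0R1]
11. ~[]p3, 1   [[]-rule on 4 via 0R1]
12. p3, 1   [[]-rule on 5 via 0R1]
Accessibility: 0R0, 0R1, 1R1
Branch closes: p3 and ~p3 both at 1.
Every branch closes (one shown): unsatisfiable in T, hence also in S4, S5 (every S4/S5-frame is a T-frame).

K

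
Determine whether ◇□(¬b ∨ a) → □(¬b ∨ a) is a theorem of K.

Tableau for the negation ¬(◇□(¬b ∨ a) → □(¬b ∨ a)):
1. ¬(◇□(¬b ∨ a) → □(¬b ∨ a)), u
2. ◇□(¬b ∨ a), u
3. ¬□(¬b ∨ a), u
4. □(¬b ∨ a), v
5. ¬(¬b ∨ a), w
6. b, w
7. ¬a, w
Accessibility: uRv, uRw
The negation has an open branch (countermodel exists).

Invalid (countermodel exists)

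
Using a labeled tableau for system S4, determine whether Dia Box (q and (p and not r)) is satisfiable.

1. Dia Box (q and (p and not r)), 0
2. Box (q and (p and not r)), 1
3. q and (p and not r), 1
4. q, 1
5. p and not r, 1
6. p, 1
7. not r, 1
Accessibility: 0R0, 0R1, 1R1

Satisfiable (open branch found)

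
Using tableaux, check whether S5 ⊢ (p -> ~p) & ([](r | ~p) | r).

Not valid

Tableau for the negation ~((p -> ~p) & ([](r | ~p) | r)):
1. ~((p -> ~p) & ([](r | ~p) | r)), w0
2. ~([](r | ~p) | r), w0
3. ~[](r | ~p), w0
4. ~r, w0
5. ~(r | ~p), w1
6. ~r, w1
7. p, w1
Accessibility: w0Rw0, w0Rw1, w1Rw0, w1Rw1
The negation has an open branch (countermodel exists).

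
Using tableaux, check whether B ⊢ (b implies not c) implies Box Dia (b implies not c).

Valid in B

Tableau for the negation not ((b implies not c) implies Box Dia (b implies not c)):
1. not ((b implies not c) implies Box Dia (b implies not c)), u
2. b implies not c, u   [neg-implies-rule on 1]
3. not Box Dia (b implies not c), u   [neg-implies-rule on 1]
4. not c, u   [implies-rule on 2 (branches; this branch)]
5. not Dia (b implies not c), v   [neg-Box-rule on 3: fresh world v, uRv]
6. not (b implies not c), u   [neg-Dia-rule on 5 via vRu]
7. b, u   [neg-implies-rule on 6]
8. c, u   [neg-implies-rule on 6]
Accessibility: uRu, uRv, vRu, vRv
Branch closes: c and not c both at u.
Every branch of the negation's tableau closes; the branch above is one of them.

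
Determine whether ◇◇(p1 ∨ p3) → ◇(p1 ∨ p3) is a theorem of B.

Tableau for the negation ¬(◇◇(p1 ∨ p3) → ◇(p1 ∨ p3)):
1. ¬(◇◇(p1 ∨ p3) → ◇(p1 ∨ p3)), w0
2. ◇◇(p1 ∨ p3), w0   [¬→-rule on 1]
3. ¬◇(p1 ∨ p3), w0   [¬→-rule on 1]
4. ¬(p1 ∨ p3), w0   [¬◇-rule on 3 via w0Rw0]
5. ¬p1, w0   [¬∨-rule on 4]
6. ¬p3, w0   [¬∨-rule on 4]
7. ◇(p1 ∨ p3), w1   [◇-rule on 2: fresh world w1, w0Rw1]
8. ¬(p1 ∨ p3), w1   [¬◇-rule on 3 via w0Rw1]
9. ¬p1, w1   [¬∨-rule on 8]
10. ¬p3, w1   [¬∨-rule on 8]
11. p1 ∨ p3, w2   [◇-rule on 7: fresh world w2, w1Rw2]
12. p3, w2   [∨-rule on 11 (branches; this branch)]
Accessibility: w0Rw0, w0Rw1, w1Rw0, w1Rw1, w1Rw2, w2Rw1, w2Rw2
The negation has an open branch (countermodel exists).

Not valid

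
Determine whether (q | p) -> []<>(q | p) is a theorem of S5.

Tableau for the negation ~((q | p) -> []<>(q | p)):
1. ~((q | p) -> []<>(q | p)), 0
2. q | p, 0
3. ~[]<>(q | p), 0
4. p, 0
5. ~<>(q | p), 1
6. ~(q | p), 0
7. ~q, 0
8. ~p, 0
Accessibility: 0R0, 0R1, 1R0, 1R1
Branch closes: p and ~p both at 0.
All branches of the negation close; one closing branch shown above.

Yes, valid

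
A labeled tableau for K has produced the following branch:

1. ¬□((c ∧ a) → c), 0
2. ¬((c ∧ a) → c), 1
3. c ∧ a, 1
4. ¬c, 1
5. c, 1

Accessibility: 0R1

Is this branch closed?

Closed

Both c and ¬c appear at 1.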